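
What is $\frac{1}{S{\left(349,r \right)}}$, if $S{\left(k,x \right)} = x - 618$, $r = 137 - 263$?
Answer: $- \frac{1}{744} \approx -0.0013441$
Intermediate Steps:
$r = -126$
$S{\left(k,x \right)} = -618 + x$
$\frac{1}{S{\left(349,r \right)}} = \frac{1}{-618 - 126} = \frac{1}{-744} = - \frac{1}{744}$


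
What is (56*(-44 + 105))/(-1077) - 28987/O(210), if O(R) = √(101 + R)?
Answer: -3416/1077 - 28987*√311/311 ≈ -1646.9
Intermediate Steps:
(56*(-44 + 105))/(-1077) - 28987/O(210) = (56*(-44 + 105))/(-1077) - 28987/√(101 + 210) = (56*61)*(-1/1077) - 28987*√311/311 = 3416*(-1/1077) - 28987*√311/311 = -3416/1077 - 28987*√311/311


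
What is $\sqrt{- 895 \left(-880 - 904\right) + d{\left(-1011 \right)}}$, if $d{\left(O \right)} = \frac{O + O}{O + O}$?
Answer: $3 \sqrt{177409} \approx 1263.6$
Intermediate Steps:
$d{\left(O \right)} = 1$ ($d{\left(O \right)} = \frac{2 O}{2 O} = 2 O \frac{1}{2 O} = 1$)
$\sqrt{- 895 \left(-880 - 904\right) + d{\left(-1011 \right)}} = \sqrt{- 895 \left(-880 - 904\right) + 1} = \sqrt{\left(-895\right) \left(-1784\right) + 1} = \sqrt{1596680 + 1} = \sqrt{1596681} = 3 \sqrt{177409}$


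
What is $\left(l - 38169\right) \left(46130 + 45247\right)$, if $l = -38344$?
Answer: $-6991528401$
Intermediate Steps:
$\left(l - 38169\right) \left(46130 + 45247\right) = \left(-38344 - 38169\right) \left(46130 + 45247\right) = \left(-76513\right) 91377 = -6991528401$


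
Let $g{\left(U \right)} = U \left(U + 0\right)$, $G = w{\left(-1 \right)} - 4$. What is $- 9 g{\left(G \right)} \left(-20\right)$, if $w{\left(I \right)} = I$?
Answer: $4500$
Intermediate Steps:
$G = -5$ ($G = -1 - 4 = -5$)
$g{\left(U \right)} = U^{2}$ ($g{\left(U \right)} = U U = U^{2}$)
$- 9 g{\left(G \right)} \left(-20\right) = - 9 \left(-5\right)^{2} \left(-20\right) = \left(-9\right) 25 \left(-20\right) = \left(-225\right) \left(-20\right) = 4500$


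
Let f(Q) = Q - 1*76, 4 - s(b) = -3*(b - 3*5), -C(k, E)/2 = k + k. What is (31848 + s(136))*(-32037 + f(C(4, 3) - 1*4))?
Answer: -1035164595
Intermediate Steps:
C(k, E) = -4*k (C(k, E) = -2*(k + k) = -4*k)
s(b) = -41 + 3*b (s(b) = 4 - (-3)*(b - 3*5) = 4 - (-3)*(b - 15) = 4 - (-3)*(-15 + b) = 4 - (45 - 3*b) = 4 + (-45 + 3*b) = -41 + 3*b)
f(Q) = -76 + Q (f(Q) = Q - 76 = -76 + Q)
(31848 + s(136))*(-32037 + f(C(4, 3) - 1*4)) = (31848 + (-41 + 3*136))*(-32037 + (-76 + (-4*4 - 1*4))) = (31848 + (-41 + 408))*(-32037 + (-76 + (-16 - 4))) = (31848 + 367)*(-32037 + (-76 - 20)) = 32215*(-32037 - 96) = 32215*(-32133) = -1035164595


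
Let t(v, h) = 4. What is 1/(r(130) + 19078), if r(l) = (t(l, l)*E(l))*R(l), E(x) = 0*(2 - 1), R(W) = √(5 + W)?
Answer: 1/19078 ≈ 5.2416e-5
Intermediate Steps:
E(x) = 0 (E(x) = 0*1 = 0)
r(l) = 0 (r(l) = (4*0)*√(5 + l) = 0*√(5 + l) = 0)
1/(r(130) + 19078) = 1/(0 + 19078) = 1/19078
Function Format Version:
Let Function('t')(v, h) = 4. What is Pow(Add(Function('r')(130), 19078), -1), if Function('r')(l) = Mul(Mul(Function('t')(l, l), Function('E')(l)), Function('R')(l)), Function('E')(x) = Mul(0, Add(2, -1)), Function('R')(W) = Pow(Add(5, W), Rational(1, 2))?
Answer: Rational(1, 19078) ≈ 5.2416e-5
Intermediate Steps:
Function('E')(x) = 0 (Function('E')(x) = Mul(0, 1) = 0)
Function('r')(l) = 0 (Function('r')(l) = Mul(Mul(4, 0), Pow(Add(5, l), Rational(1, 2))) = Mul(0, Pow(Add(5, l), Rational(1, 2))) = 0)
Pow(Add(Function('r')(130), 19078), -1) = Pow(Add(0, 19078), -1) = Pow(19078, -1) = Rational(1, 19078)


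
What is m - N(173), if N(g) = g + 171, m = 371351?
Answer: 371007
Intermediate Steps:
N(g) = 171 + g
m - N(173) = 371351 - (171 + 173) = 371351 - 1*344 = 371351 - 344 = 371007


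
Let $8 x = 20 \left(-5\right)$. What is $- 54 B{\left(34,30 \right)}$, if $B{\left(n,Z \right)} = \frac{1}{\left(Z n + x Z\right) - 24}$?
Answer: $- \frac{2}{23} \approx -0.086957$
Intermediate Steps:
$x = - \frac{25}{2}$ ($x = \frac{20 \left(-5\right)}{8} = \frac{1}{8} \left(-100\right) = - \frac{25}{2} \approx -12.5$)
$B{\left(n,Z \right)} = \frac{1}{-24 - \frac{25 Z}{2} + Z n}$ ($B{\left(n,Z \right)} = \frac{1}{\left(Z n - \frac{25 Z}{2}\right) - 24} = \frac{1}{\left(- \frac{25 Z}{2} + Z n\right) - 24} = \frac{1}{-24 - \frac{25 Z}{2} + Z n}$)
$- 54 B{\left(34,30 \right)} = - 54 \frac{2}{-48 - 750 + 2 \cdot 30 \cdot 34} = - 54 \frac{2}{-48 - 750 + 2040} = - 54 \cdot \frac{2}{1242} = - 54 \cdot 2 \cdot \frac{1}{1242} = \left(-54\right) \frac{1}{621} = - \frac{2}{23}$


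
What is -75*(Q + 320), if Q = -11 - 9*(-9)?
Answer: -29250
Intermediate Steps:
Q = 70 (Q = -11 + 81 = 70)
-75*(Q + 320) = -75*(70 + 320) = -75*390 = -29250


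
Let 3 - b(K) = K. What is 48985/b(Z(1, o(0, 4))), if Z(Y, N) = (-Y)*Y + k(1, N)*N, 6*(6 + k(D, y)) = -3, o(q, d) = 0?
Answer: 48985/4 ≈ 12246.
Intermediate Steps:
k(D, y) = -13/2 (k(D, y) = -6 + (⅙)*(-3) = -6 - ½ = -13/2)
Z(Y, N) = -Y² - 13*N/2 (Z(Y, N) = (-Y)*Y - 13*N/2 = -Y² - 13*N/2)
b(K) = 3 - K
48985/b(Z(1, o(0, 4))) = 48985/(3 - (-1*1² - 13/2*0)) = 48985/(3 - (-1*1 + 0)) = 48985/(3 - (-1 + 0)) = 48985/(3 - 1*(-1)) = 48985/(3 + 1) = 48985/4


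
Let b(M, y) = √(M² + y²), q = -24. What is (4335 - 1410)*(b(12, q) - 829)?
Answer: -2424825 + 35100*√5 ≈ -2.3463e+6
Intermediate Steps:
(4335 - 1410)*(b(12, q) - 829) = (4335 - 1410)*(√(12² + (-24)²) - 829) = 2925*(√(144 + 576) - 829) = 2925*(√720 - 829) = 2925*(12*√5 - 829) = 2925*(-829 + 12*√5) = -2424825 + 35100*√5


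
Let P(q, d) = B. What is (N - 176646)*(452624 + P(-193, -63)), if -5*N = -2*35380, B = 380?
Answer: -73610431976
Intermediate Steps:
P(q, d) = 380
N = 14152 (N = -(-2)*35380/5 = -⅕*(-70760) = 14152)
(N - 176646)*(452624 + P(-193, -63)) = (14152 - 176646)*(452624 + 380) = -162494*453004 = -73610431976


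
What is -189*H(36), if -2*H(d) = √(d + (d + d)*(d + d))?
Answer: 567*√145 ≈ 6827.6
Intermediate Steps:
H(d) = -√(d + 4*d²)/2 (H(d) = -√(d + (d + d)*(d + d))/2 = -√(d + (2*d)*(2*d))/2 = -√(d + 4*d²)/2)
-189*H(36) = -(-189)*√(36*(1 + 4*36))/2 = -(-189)*√(36*(1 + 144))/2 = -(-189)*√(36*145)/2 = -(-189)*√5220/2 = -(-189)*6*√145/2 = -(-567)*√145 = 567*√145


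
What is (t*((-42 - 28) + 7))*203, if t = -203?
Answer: 2596167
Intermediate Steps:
(t*((-42 - 28) + 7))*203 = -203*((-42 - 28) + 7)*203 = -203*(-70 + 7)*203 = -203*(-63)*203 = 12789*203 = 2596167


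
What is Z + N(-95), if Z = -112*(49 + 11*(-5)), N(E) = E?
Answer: 577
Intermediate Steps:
Z = 672 (Z = -112*(49 - 55) = -112*(-6) = 672)
Z + N(-95) = 672 - 95 = 577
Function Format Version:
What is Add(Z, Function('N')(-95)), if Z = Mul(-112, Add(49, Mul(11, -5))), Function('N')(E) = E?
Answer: 577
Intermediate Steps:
Z = 672 (Z = Mul(-112, Add(49, -55)) = Mul(-112, -6) = 672)
Add(Z, Function('N')(-95)) = Add(672, -95) = 577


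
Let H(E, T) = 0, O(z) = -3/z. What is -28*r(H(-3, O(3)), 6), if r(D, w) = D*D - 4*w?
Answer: 672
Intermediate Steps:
r(D, w) = D² - 4*w
-28*r(H(-3, O(3)), 6) = -28*(0² - 4*6) = -28*(0 - 24) = -28*(-24) = 672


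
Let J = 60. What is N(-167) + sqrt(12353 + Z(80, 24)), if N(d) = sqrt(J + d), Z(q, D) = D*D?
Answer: sqrt(12929) + I*sqrt(107) ≈ 113.71 + 10.344*I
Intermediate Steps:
Z(q, D) = D**2
N(d) = sqrt(60 + d)
N(-167) + sqrt(12353 + Z(80, 24)) = sqrt(60 - 167) + sqrt(12353 + 24**2) = sqrt(-107) + sqrt(12353 + 576) = I*sqrt(107) + sqrt(12929) = sqrt(12929) + I*sqrt(107)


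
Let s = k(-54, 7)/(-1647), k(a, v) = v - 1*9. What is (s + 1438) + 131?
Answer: 2584145/1647 ≈ 1569.0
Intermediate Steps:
k(a, v) = -9 + v (k(a, v) = v - 9 = -9 + v)
s = 2/1647 (s = (-9 + 7)/(-1647) = -2*(-1/1647) = 2/1647 ≈ 0.0012143)
(s + 1438) + 131 = (2/1647 + 1438) + 131 = 2368388/1647 + 131 = 2584145/1647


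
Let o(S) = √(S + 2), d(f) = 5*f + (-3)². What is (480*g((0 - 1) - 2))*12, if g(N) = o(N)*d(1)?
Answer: 80640*I ≈ 80640.0*I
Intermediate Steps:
d(f) = 9 + 5*f (d(f) = 5*f + 9 = 9 + 5*f)
o(S) = √(2 + S)
g(N) = 14*√(2 + N) (g(N) = √(2 + N)*(9 + 5*1) = √(2 + N)*(9 + 5) = √(2 + N)*14 = 14*√(2 + N))
(480*g((0 - 1) - 2))*12 = (480*(14*√(2 + ((0 - 1) - 2))))*12 = (480*(14*√(2 + (-1 - 2))))*12 = (480*(14*√(2 - 3)))*12 = (480*(14*√(-1)))*12 = (480*(14*I))*12 = (6720*I)*12 = 80640*I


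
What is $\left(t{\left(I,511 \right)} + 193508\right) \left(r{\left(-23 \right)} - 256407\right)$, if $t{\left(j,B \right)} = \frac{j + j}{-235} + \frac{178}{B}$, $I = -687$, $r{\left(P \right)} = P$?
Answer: $- \frac{1191791869831464}{24017} \approx -4.9623 \cdot 10^{10}$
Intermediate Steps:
$t{\left(j,B \right)} = \frac{178}{B} - \frac{2 j}{235}$ ($t{\left(j,B \right)} = 2 j \left(- \frac{1}{235}\right) + \frac{178}{B} = - \frac{2 j}{235} + \frac{178}{B} = \frac{178}{B} - \frac{2 j}{235}$)
$\left(t{\left(I,511 \right)} + 193508\right) \left(r{\left(-23 \right)} - 256407\right) = \left(\left(\frac{178}{511} - - \frac{1374}{235}\right) + 193508\right) \left(-23 - 256407\right) = \left(\left(178 \cdot \frac{1}{511} + \frac{1374}{235}\right) + 193508\right) \left(-256430\right) = \left(\left(\frac{178}{511} + \frac{1374}{235}\right) + 193508\right) \left(-256430\right) = \left(\frac{743944}{120085} + 193508\right) \left(-256430\right) = \frac{23238152124}{120085} \left(-256430\right) = - \frac{1191791869831464}{24017}$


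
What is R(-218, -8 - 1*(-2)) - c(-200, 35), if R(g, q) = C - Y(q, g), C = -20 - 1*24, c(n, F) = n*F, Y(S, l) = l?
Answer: 7174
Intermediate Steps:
c(n, F) = F*n
C = -44 (C = -20 - 24 = -44)
R(g, q) = -44 - g
R(-218, -8 - 1*(-2)) - c(-200, 35) = (-44 - 1*(-218)) - 35*(-200) = (-44 + 218) - 1*(-7000) = 174 + 7000 = 7174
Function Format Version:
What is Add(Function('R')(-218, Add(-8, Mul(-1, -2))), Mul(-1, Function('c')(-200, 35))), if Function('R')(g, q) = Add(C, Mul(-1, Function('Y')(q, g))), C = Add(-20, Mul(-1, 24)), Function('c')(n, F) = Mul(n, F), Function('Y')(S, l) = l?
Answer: 7174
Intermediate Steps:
Function('c')(n, F) = Mul(F, n)
C = -44 (C = Add(-20, -24) = -44)
Function('R')(g, q) = Add(-44, Mul(-1, g))
Add(Function('R')(-218, Add(-8, Mul(-1, -2))), Mul(-1, Function('c')(-200, 35))) = Add(Add(-44, Mul(-1, -218)), Mul(-1, Mul(35, -200))) = Add(Add(-44, 218), Mul(-1, -7000)) = Add(174, 7000) = 7174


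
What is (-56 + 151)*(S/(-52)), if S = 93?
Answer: -8835/52 ≈ -169.90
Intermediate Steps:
(-56 + 151)*(S/(-52)) = (-56 + 151)*(93/(-52)) = 95*(93*(-1/52)) = 95*(-93/52) = -8835/52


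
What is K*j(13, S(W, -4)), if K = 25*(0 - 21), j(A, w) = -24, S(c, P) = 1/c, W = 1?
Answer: 12600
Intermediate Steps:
K = -525 (K = 25*(-21) = -525)
K*j(13, S(W, -4)) = -525*(-24) = 12600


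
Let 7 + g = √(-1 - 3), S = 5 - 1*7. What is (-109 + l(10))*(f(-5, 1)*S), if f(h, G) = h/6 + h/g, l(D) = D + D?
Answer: -4895/159 + 1780*I/53 ≈ -30.786 + 33.585*I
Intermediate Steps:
S = -2 (S = 5 - 7 = -2)
g = -7 + 2*I (g = -7 + √(-1 - 3) = -7 + √(-4) = -7 + 2*I ≈ -7.0 + 2.0*I)
l(D) = 2*D
f(h, G) = h/6 + h*(-7 - 2*I)/53 (f(h, G) = h/6 + h/(-7 + 2*I) = h*(⅙) + h*((-7 - 2*I)/53) = h/6 + h*(-7 - 2*I)/53)
(-109 + l(10))*(f(-5, 1)*S) = (-109 + 2*10)*(((1/318)*(-5)*(11 - 12*I))*(-2)) = (-109 + 20)*((-55/318 + 10*I/53)*(-2)) = -89*(55/159 - 20*I/53) = -4895/159 + 1780*I/53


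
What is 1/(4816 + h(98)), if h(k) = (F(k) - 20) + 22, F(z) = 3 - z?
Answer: 1/4723 ≈ 0.00021173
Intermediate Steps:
h(k) = 5 - k (h(k) = ((3 - k) - 20) + 22 = (-17 - k) + 22 = 5 - k)
1/(4816 + h(98)) = 1/(4816 + (5 - 1*98)) = 1/(4816 + (5 - 98)) = 1/(4816 - 93) = 1/4723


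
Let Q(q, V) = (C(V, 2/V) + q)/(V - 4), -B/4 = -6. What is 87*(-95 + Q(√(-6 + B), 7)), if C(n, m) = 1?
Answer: -8236 + 87*√2 ≈ -8113.0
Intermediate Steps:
B = 24 (B = -4*(-6) = 24)
Q(q, V) = (1 + q)/(-4 + V) (Q(q, V) = (1 + q)/(V - 4) = (1 + q)/(-4 + V))
87*(-95 + Q(√(-6 + B), 7)) = 87*(-95 + (1 + √(-6 + 24))/(-4 + 7)) = 87*(-95 + (1 + √18)/3) = 87*(-95 + (1 + 3*√2)/3) = 87*(-95 + (⅓ + √2)) = 87*(-284/3 + √2) = -8236 + 87*√2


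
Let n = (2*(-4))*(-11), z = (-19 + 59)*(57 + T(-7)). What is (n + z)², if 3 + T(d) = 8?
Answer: 6594624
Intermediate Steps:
T(d) = 5 (T(d) = -3 + 8 = 5)
z = 2480 (z = (-19 + 59)*(57 + 5) = 40*62 = 2480)
n = 88 (n = -8*(-11) = 88)
(n + z)² = (88 + 2480)² = 2568² = 6594624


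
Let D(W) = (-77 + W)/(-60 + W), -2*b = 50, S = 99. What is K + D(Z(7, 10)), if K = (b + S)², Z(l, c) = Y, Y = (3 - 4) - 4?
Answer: 356022/65 ≈ 5477.3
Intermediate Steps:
b = -25 (b = -½*50 = -25)
Y = -5 (Y = -1 - 4 = -5)
Z(l, c) = -5
D(W) = (-77 + W)/(-60 + W)
K = 5476 (K = (-25 + 99)² = 74² = 5476)
K + D(Z(7, 10)) = 5476 + (-77 - 5)/(-60 - 5) = 5476 - 82/(-65) = 5476 - 1/65*(-82) = 5476 + 82/65 = 356022/65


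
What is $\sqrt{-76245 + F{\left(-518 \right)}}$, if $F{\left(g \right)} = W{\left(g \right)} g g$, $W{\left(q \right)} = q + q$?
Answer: $i \sqrt{278059909} \approx 16675.0 i$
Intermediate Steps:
$W{\left(q \right)} = 2 q$
$F{\left(g \right)} = 2 g^{3}$ ($F{\left(g \right)} = 2 g g g = 2 g^{2} g = 2 g^{3}$)
$\sqrt{-76245 + F{\left(-518 \right)}} = \sqrt{-76245 + 2 \left(-518\right)^{3}} = \sqrt{-76245 + 2 \left(-138991832\right)} = \sqrt{-76245 - 277983664} = \sqrt{-278059909} = i \sqrt{278059909}$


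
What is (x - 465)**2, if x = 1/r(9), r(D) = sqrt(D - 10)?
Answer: (465 + I)**2 ≈ 2.1622e+5 + 930.0*I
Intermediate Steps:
r(D) = sqrt(-10 + D)
x = -I (x = 1/(sqrt(-10 + 9)) = 1/(sqrt(-1)) = 1/I = -I ≈ -1.0*I)
(x - 465)**2 = (-I - 465)**2 = (-465 - I)**2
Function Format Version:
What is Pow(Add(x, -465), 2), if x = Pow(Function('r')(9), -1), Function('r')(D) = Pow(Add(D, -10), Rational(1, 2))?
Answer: Pow(Add(465, I), 2) ≈ Add(2.1622e+5, Mul(930.0, I))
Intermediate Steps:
Function('r')(D) = Pow(Add(-10, D), Rational(1, 2))
x = Mul(-1, I) (x = Pow(Pow(Add(-10, 9), Rational(1, 2)), -1) = Pow(Pow(-1, Rational(1, 2)), -1) = Pow(I, -1) = Mul(-1, I) ≈ Mul(-1.0000, I))
Pow(Add(x, -465), 2) = Pow(Add(Mul(-1, I), -465), 2) = Pow(Add(-465, Mul(-1, I)), 2)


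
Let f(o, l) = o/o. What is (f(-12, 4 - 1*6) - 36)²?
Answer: 1225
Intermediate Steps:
f(o, l) = 1
(f(-12, 4 - 1*6) - 36)² = (1 - 36)² = (-35)² = 1225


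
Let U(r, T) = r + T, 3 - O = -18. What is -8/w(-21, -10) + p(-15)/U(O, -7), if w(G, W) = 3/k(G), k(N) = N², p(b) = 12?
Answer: -8226/7 ≈ -1175.1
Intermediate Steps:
O = 21 (O = 3 - 1*(-18) = 3 + 18 = 21)
U(r, T) = T + r
w(G, W) = 3/G² (w(G, W) = 3/(G²) = 3/G²)
-8/w(-21, -10) + p(-15)/U(O, -7) = -8/(3/(-21)²) + 12/(-7 + 21) = -8/(3*(1/441)) + 12/14 = -8/1/147 + 12*(1/14) = -8*147 + 6/7 = -1176 + 6/7 = -8226/7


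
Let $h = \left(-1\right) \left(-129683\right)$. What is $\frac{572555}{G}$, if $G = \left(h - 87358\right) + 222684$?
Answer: $\frac{572555}{265009} \approx 2.1605$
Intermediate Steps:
$h = 129683$
$G = 265009$ ($G = \left(129683 - 87358\right) + 222684 = 42325 + 222684 = 265009$)
$\frac{572555}{G} = \frac{572555}{265009}$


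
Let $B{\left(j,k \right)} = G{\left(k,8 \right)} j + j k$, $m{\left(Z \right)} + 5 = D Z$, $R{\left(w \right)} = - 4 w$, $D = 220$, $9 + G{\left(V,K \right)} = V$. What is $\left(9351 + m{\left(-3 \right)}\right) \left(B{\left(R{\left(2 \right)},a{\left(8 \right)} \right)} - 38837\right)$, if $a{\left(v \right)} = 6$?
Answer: $-337546646$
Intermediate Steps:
$G{\left(V,K \right)} = -9 + V$
$m{\left(Z \right)} = -5 + 220 Z$
$B{\left(j,k \right)} = j k + j \left(-9 + k\right)$ ($B{\left(j,k \right)} = \left(-9 + k\right) j + j k = j \left(-9 + k\right) + j k = j k + j \left(-9 + k\right)$)
$\left(9351 + m{\left(-3 \right)}\right) \left(B{\left(R{\left(2 \right)},a{\left(8 \right)} \right)} - 38837\right) = \left(9351 + \left(-5 + 220 \left(-3\right)\right)\right) \left(\left(-4\right) 2 \left(-9 + 2 \cdot 6\right) - 38837\right) = \left(9351 - 665\right) \left(- 8 \left(-9 + 12\right) - 38837\right) = \left(9351 - 665\right) \left(\left(-8\right) 3 - 38837\right) = 8686 \left(-24 - 38837\right) = 8686 \left(-38861\right) = -337546646$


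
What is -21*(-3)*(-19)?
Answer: -1197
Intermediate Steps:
-21*(-3)*(-19) = 63*(-19) = -1197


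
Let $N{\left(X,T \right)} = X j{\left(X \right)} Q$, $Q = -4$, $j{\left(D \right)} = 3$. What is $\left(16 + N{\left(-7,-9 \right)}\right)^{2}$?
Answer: $10000$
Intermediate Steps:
$N{\left(X,T \right)} = - 12 X$ ($N{\left(X,T \right)} = X 3 \left(-4\right) = 3 X \left(-4\right) = - 12 X$)
$\left(16 + N{\left(-7,-9 \right)}\right)^{2} = \left(16 - -84\right)^{2} = \left(16 + 84\right)^{2} = 100^{2} = 10000$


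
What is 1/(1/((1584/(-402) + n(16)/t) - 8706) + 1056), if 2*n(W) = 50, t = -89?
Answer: 51939049/54847629781 ≈ 0.00094697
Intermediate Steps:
n(W) = 25 (n(W) = (1/2)*50 = 25)
1/(1/((1584/(-402) + n(16)/t) - 8706) + 1056) = 1/(1/((1584/(-402) + 25/(-89)) - 8706) + 1056) = 1/(1/((1584*(-1/402) + 25*(-1/89)) - 8706) + 1056) = 1/(1/((-264/67 - 25/89) - 8706) + 1056) = 1/(1/(-25171/5963 - 8706) + 1056) = 1/(1/(-51939049/5963) + 1056) = 1/(-5963/51939049 + 1056) = 1/(54847629781/51939049) = 51939049/54847629781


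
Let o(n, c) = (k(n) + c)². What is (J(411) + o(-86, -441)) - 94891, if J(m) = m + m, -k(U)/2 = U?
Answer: -21708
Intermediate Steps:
k(U) = -2*U
o(n, c) = (c - 2*n)² (o(n, c) = (-2*n + c)² = (c - 2*n)²)
J(m) = 2*m
(J(411) + o(-86, -441)) - 94891 = (2*411 + (-441 - 2*(-86))²) - 94891 = (822 + (-441 + 172)²) - 94891 = (822 + (-269)²) - 94891 = (822 + 72361) - 94891 = 73183 - 94891 = -21708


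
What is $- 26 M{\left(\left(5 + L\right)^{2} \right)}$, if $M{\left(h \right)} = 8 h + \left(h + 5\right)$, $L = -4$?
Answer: $-364$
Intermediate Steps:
$M{\left(h \right)} = 5 + 9 h$ ($M{\left(h \right)} = 8 h + \left(5 + h\right) = 5 + 9 h$)
$- 26 M{\left(\left(5 + L\right)^{2} \right)} = - 26 \left(5 + 9 \left(5 - 4\right)^{2}\right) = - 26 \left(5 + 9 \cdot 1^{2}\right) = - 26 \left(5 + 9 \cdot 1\right) = - 26 \left(5 + 9\right) = \left(-26\right) 14 = -364$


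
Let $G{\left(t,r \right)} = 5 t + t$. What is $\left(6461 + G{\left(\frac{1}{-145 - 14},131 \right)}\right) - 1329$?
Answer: $\frac{271994}{53} \approx 5132.0$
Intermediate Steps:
$G{\left(t,r \right)} = 6 t$
$\left(6461 + G{\left(\frac{1}{-145 - 14},131 \right)}\right) - 1329 = \left(6461 + \frac{6}{-145 - 14}\right) - 1329 = \left(6461 + \frac{6}{-159}\right) - 1329 = \left(6461 + 6 \left(- \frac{1}{159}\right)\right) - 1329 = \left(6461 - \frac{2}{53}\right) - 1329 = \frac{342431}{53} - 1329 = \frac{271994}{53}$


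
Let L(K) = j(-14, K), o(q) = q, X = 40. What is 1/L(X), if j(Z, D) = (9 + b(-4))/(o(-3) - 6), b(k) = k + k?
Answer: -9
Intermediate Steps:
b(k) = 2*k
j(Z, D) = -⅑ (j(Z, D) = (9 + 2*(-4))/(-3 - 6) = (9 - 8)/(-9) = 1*(-⅑) = -⅑)
L(K) = -⅑
1/L(X) = 1/(-⅑) = -9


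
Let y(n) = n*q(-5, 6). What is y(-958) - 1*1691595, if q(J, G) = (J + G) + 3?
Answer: -1695427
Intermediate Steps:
q(J, G) = 3 + G + J (q(J, G) = (G + J) + 3 = 3 + G + J)
y(n) = 4*n (y(n) = n*(3 + 6 - 5) = n*4 = 4*n)
y(-958) - 1*1691595 = 4*(-958) - 1*1691595 = -3832 - 1691595 = -1695427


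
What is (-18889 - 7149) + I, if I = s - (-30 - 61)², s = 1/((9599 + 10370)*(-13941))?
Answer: -9553991903452/278387829 ≈ -34319.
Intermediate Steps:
s = -1/278387829 (s = -1/13941/19969 = (1/19969)*(-1/13941) = -1/278387829 ≈ -3.5921e-9)
I = -2305329611950/278387829 (I = -1/278387829 - (-30 - 61)² = -1/278387829 - 1*(-91)² = -1/278387829 - 1*8281 = -1/278387829 - 8281 = -2305329611950/278387829 ≈ -8281.0)
(-18889 - 7149) + I = (-18889 - 7149) - 2305329611950/278387829 = -26038 - 2305329611950/278387829 = -9553991903452/278387829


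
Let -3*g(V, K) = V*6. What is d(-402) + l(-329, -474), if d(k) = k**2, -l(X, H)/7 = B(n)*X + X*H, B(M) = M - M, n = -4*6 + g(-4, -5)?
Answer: -930018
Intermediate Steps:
g(V, K) = -2*V (g(V, K) = -V*6/3 = -2*V)
n = -16 (n = -4*6 - 2*(-4) = -24 + 8 = -16)
B(M) = 0
l(X, H) = -7*H*X (l(X, H) = -7*(0*X + X*H) = -7*(0 + H*X) = -7*H*X)
d(-402) + l(-329, -474) = (-402)**2 - 7*(-474)*(-329) = 161604 - 1091622 = -930018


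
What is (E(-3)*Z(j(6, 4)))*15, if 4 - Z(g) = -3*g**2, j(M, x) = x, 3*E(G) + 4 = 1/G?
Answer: -3380/3 ≈ -1126.7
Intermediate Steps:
E(G) = -4/3 + 1/(3*G)
Z(g) = 4 + 3*g**2 (Z(g) = 4 - (-3)*g**2 = 4 + 3*g**2)
(E(-3)*Z(j(6, 4)))*15 = (((1/3)*(1 - 4*(-3))/(-3))*(4 + 3*4**2))*15 = (((1/3)*(-1/3)*(1 + 12))*(4 + 3*16))*15 = (((1/3)*(-1/3)*13)*(4 + 48))*15 = -13/9*52*15 = -676/9*15 = -3380/3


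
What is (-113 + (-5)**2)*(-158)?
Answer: 13904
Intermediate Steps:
(-113 + (-5)**2)*(-158) = (-113 + 25)*(-158) = -88*(-158) = 13904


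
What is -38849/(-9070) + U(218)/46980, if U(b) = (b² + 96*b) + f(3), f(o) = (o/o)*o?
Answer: 244601287/42610860 ≈ 5.7403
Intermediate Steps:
f(o) = o (f(o) = 1*o = o)
U(b) = 3 + b² + 96*b (U(b) = (b² + 96*b) + 3 = 3 + b² + 96*b)
-38849/(-9070) + U(218)/46980 = -38849/(-9070) + (3 + 218² + 96*218)/46980 = -38849*(-1/9070) + (3 + 47524 + 20928)*(1/46980) = 38849/9070 + 68455*(1/46980) = 38849/9070 + 13691/9396 = 244601287/42610860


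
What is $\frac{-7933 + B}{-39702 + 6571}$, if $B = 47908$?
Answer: $- \frac{39975}{33131} \approx -1.2066$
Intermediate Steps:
$\frac{-7933 + B}{-39702 + 6571} = \frac{-7933 + 47908}{-39702 + 6571} = \frac{39975}{-33131} = 39975 \left(- \frac{1}{33131}\right) = - \frac{39975}{33131}$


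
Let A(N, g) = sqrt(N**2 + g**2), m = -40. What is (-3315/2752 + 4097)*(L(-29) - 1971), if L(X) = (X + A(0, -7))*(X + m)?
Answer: -5106047937/2752 ≈ -1.8554e+6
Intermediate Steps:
L(X) = (-40 + X)*(7 + X) (L(X) = (X + sqrt(0**2 + (-7)**2))*(X - 40) = (X + sqrt(0 + 49))*(-40 + X) = (X + sqrt(49))*(-40 + X) = (X + 7)*(-40 + X) = (7 + X)*(-40 + X) = (-40 + X)*(7 + X))
(-3315/2752 + 4097)*(L(-29) - 1971) = (-3315/2752 + 4097)*((-280 + (-29)**2 - 33*(-29)) - 1971) = (-3315*1/2752 + 4097)*((-280 + 841 + 957) - 1971) = (-3315/2752 + 4097)*(1518 - 1971) = (11271629/2752)*(-453) = -5106047937/2752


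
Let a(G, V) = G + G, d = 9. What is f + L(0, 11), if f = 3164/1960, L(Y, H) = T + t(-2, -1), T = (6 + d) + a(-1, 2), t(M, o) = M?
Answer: 883/70 ≈ 12.614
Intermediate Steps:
a(G, V) = 2*G
T = 13 (T = (6 + 9) + 2*(-1) = 15 - 2 = 13)
L(Y, H) = 11 (L(Y, H) = 13 - 2 = 11)
f = 113/70 (f = 3164*(1/1960) = 113/70 ≈ 1.6143)
f + L(0, 11) = 113/70 + 11 = 883/70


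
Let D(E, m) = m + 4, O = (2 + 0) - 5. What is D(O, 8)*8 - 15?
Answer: 81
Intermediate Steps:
O = -3 (O = 2 - 5 = -3)
D(E, m) = 4 + m
D(O, 8)*8 - 15 = (4 + 8)*8 - 15 = 12*8 - 15 = 96 - 15 = 81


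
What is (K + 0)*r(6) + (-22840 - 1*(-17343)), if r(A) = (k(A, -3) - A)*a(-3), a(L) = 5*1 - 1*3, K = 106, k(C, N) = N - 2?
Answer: -7829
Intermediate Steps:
k(C, N) = -2 + N
a(L) = 2 (a(L) = 5 - 3 = 2)
r(A) = -10 - 2*A (r(A) = ((-2 - 3) - A)*2 = (-5 - A)*2 = -10 - 2*A)
(K + 0)*r(6) + (-22840 - 1*(-17343)) = (106 + 0)*(-10 - 2*6) + (-22840 - 1*(-17343)) = 106*(-10 - 12) + (-22840 + 17343) = 106*(-22) - 5497 = -2332 - 5497 = -7829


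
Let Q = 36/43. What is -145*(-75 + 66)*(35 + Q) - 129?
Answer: 2005458/43 ≈ 46639.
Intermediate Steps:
Q = 36/43 (Q = 36*(1/43) = 36/43 ≈ 0.83721)
-145*(-75 + 66)*(35 + Q) - 129 = -145*(-75 + 66)*(35 + 36/43) - 129 = -(-1305)*1541/43 - 129 = -145*(-13869/43) - 129 = 2011005/43 - 129 = 2005458/43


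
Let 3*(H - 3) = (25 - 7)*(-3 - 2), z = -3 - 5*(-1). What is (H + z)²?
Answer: 625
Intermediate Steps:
z = 2 (z = -3 + 5 = 2)
H = -27 (H = 3 + ((25 - 7)*(-3 - 2))/3 = 3 + (18*(-5))/3 = 3 + (⅓)*(-90) = 3 - 30 = -27)
(H + z)² = (-27 + 2)² = (-25)² = 625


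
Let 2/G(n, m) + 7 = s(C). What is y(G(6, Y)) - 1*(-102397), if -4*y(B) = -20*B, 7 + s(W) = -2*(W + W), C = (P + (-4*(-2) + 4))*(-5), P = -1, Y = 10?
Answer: 10546896/103 ≈ 1.0240e+5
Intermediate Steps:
C = -55 (C = (-1 + (-4*(-2) + 4))*(-5) = (-1 + (8 + 4))*(-5) = (-1 + 12)*(-5) = 11*(-5) = -55)
s(W) = -7 - 4*W (s(W) = -7 - 2*(W + W) = -7 - 4*W)
G(n, m) = 1/103 (G(n, m) = 2/(-7 + (-7 - 4*(-55))) = 2/(-7 + (-7 + 220)) = 2/(-7 + 213) = 2/206 = 2*(1/206) = 1/103)
y(B) = 5*B (y(B) = -(-5)*B = 5*B)
y(G(6, Y)) - 1*(-102397) = 5*(1/103) - 1*(-102397) = 5/103 + 102397 = 10546896/103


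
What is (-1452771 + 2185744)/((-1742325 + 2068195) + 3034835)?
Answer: 732973/3360705 ≈ 0.21810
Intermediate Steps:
(-1452771 + 2185744)/((-1742325 + 2068195) + 3034835) = 732973/(325870 + 3034835) = 732973/3360705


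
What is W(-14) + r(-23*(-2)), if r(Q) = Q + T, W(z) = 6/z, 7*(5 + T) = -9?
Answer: 275/7 ≈ 39.286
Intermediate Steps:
T = -44/7 (T = -5 + (⅐)*(-9) = -5 - 9/7 = -44/7 ≈ -6.2857)
r(Q) = -44/7 + Q (r(Q) = Q - 44/7 = -44/7 + Q)
W(-14) + r(-23*(-2)) = 6/(-14) + (-44/7 - 23*(-2)) = 6*(-1/14) + (-44/7 + 46) = -3/7 + 278/7 = 275/7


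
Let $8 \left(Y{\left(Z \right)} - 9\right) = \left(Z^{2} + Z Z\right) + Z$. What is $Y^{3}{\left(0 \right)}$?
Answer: $729$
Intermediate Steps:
$Y{\left(Z \right)} = 9 + \frac{Z^{2}}{4} + \frac{Z}{8}$ ($Y{\left(Z \right)} = 9 + \frac{\left(Z^{2} + Z Z\right) + Z}{8} = 9 + \frac{\left(Z^{2} + Z^{2}\right) + Z}{8} = 9 + \frac{2 Z^{2} + Z}{8} = 9 + \frac{Z + 2 Z^{2}}{8} = 9 + \left(\frac{Z^{2}}{4} + \frac{Z}{8}\right) = 9 + \frac{Z^{2}}{4} + \frac{Z}{8}$)
$Y^{3}{\left(0 \right)} = \left(9 + \frac{0^{2}}{4} + \frac{1}{8} \cdot 0\right)^{3} = \left(9 + \frac{1}{4} \cdot 0 + 0\right)^{3} = \left(9 + 0 + 0\right)^{3} = 9^{3} = 729$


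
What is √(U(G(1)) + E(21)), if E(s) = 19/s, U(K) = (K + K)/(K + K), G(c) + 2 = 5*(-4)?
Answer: 2*√210/21 ≈ 1.3801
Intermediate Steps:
G(c) = -22 (G(c) = -2 + 5*(-4) = -2 - 20 = -22)
U(K) = 1 (U(K) = (2*K)/((2*K)) = (2*K)*(1/(2*K)) = 1)
√(U(G(1)) + E(21)) = √(1 + 19/21) = √(40/21) = 2*√210/21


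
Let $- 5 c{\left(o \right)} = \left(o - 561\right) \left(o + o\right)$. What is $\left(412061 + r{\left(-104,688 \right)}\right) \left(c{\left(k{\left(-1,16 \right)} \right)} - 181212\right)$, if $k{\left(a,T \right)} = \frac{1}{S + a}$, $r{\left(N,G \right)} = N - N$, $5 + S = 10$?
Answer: $- \frac{2985891664457}{40} \approx -7.4647 \cdot 10^{10}$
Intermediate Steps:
$S = 5$ ($S = -5 + 10 = 5$)
$r{\left(N,G \right)} = 0$
$k{\left(a,T \right)} = \frac{1}{5 + a}$
$c{\left(o \right)} = - \frac{2 o \left(-561 + o\right)}{5}$ ($c{\left(o \right)} = - \frac{\left(o - 561\right) \left(o + o\right)}{5} = - \frac{\left(-561 + o\right) 2 o}{5} = - \frac{2 o \left(-561 + o\right)}{5}$)
$\left(412061 + r{\left(-104,688 \right)}\right) \left(c{\left(k{\left(-1,16 \right)} \right)} - 181212\right) = \left(412061 + 0\right) \left(\frac{2 \left(561 - \frac{1}{5 - 1}\right)}{5 \left(5 - 1\right)} - 181212\right) = 412061 \left(\frac{2 \left(561 - \frac{1}{4}\right)}{5 \cdot 4} - 181212\right) = 412061 \left(\frac{2}{5} \cdot \frac{1}{4} \left(561 - \frac{1}{4}\right) - 181212\right) = 412061 \left(\frac{2}{5} \cdot \frac{1}{4} \cdot \frac{2243}{4} - 181212\right) = 412061 \left(\frac{2243}{40} - 181212\right) = 412061 \left(- \frac{7246237}{40}\right) = - \frac{2985891664457}{40}$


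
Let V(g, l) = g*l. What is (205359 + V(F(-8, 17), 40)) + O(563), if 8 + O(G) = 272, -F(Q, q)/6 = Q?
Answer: 207543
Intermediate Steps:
F(Q, q) = -6*Q
O(G) = 264 (O(G) = -8 + 272 = 264)
(205359 + V(F(-8, 17), 40)) + O(563) = (205359 - 6*(-8)*40) + 264 = (205359 + 48*40) + 264 = (205359 + 1920) + 264 = 207279 + 264 = 207543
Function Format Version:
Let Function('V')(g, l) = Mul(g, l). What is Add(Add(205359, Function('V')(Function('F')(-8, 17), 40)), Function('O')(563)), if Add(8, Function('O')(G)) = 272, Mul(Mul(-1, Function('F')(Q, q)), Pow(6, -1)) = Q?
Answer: 207543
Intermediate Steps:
Function('F')(Q, q) = Mul(-6, Q)
Function('O')(G) = 264 (Function('O')(G) = Add(-8, 272) = 264)
Add(Add(205359, Function('V')(Function('F')(-8, 17), 40)), Function('O')(563)) = Add(Add(205359, Mul(Mul(-6, -8), 40)), 264) = Add(Add(205359, Mul(48, 40)), 264) = Add(Add(205359, 1920), 264) = Add(207279, 264) = 207543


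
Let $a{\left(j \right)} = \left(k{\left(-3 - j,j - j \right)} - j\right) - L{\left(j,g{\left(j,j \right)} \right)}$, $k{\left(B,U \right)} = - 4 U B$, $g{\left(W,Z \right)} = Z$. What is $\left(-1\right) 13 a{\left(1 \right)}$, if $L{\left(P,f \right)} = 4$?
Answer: $65$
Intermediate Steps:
$k{\left(B,U \right)} = - 4 B U$
$a{\left(j \right)} = -4 - j$ ($a{\left(j \right)} = \left(- 4 \left(-3 - j\right) \left(j - j\right) - j\right) - 4 = \left(\left(-4\right) \left(-3 - j\right) 0 - j\right) - 4 = \left(0 - j\right) - 4 = - j - 4 = -4 - j$)
$\left(-1\right) 13 a{\left(1 \right)} = \left(-1\right) 13 \left(-4 - 1\right) = - 13 \left(-4 - 1\right) = \left(-13\right) \left(-5\right) = 65$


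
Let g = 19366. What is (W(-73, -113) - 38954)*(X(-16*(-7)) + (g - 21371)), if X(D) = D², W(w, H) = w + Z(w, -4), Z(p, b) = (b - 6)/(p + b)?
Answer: -31670422191/77 ≈ -4.1130e+8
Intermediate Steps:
Z(p, b) = (-6 + b)/(b + p)
W(w, H) = w - 10/(-4 + w) (W(w, H) = w + (-6 - 4)/(-4 + w) = w - 10/(-4 + w))
(W(-73, -113) - 38954)*(X(-16*(-7)) + (g - 21371)) = ((-10 - 73*(-4 - 73))/(-4 - 73) - 38954)*((-16*(-7))² + (19366 - 21371)) = ((-10 - 73*(-77))/(-77) - 38954)*(112² - 2005) = (-(-10 + 5621)/77 - 38954)*(12544 - 2005) = (-1/77*5611 - 38954)*10539 = (-5611/77 - 38954)*10539 = -3005069/77*10539 = -31670422191/77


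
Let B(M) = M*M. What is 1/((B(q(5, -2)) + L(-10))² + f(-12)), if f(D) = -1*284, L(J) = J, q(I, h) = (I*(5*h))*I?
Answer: 1/3904999816 ≈ 2.5608e-10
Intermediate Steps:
q(I, h) = 5*h*I² (q(I, h) = (5*I*h)*I = 5*h*I²)
B(M) = M²
f(D) = -284
1/((B(q(5, -2)) + L(-10))² + f(-12)) = 1/(((5*(-2)*5²)² - 10)² - 284) = 1/(((5*(-2)*25)² - 10)² - 284) = 1/(((-250)² - 10)² - 284) = 1/((62500 - 10)² - 284) = 1/(62490² - 284) = 1/(3905000100 - 284) = 1/3904999816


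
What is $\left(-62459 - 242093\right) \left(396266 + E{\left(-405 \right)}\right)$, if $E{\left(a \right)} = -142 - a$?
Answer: $-120763700008$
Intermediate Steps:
$\left(-62459 - 242093\right) \left(396266 + E{\left(-405 \right)}\right) = \left(-62459 - 242093\right) \left(396266 - -263\right) = - 304552 \left(396266 + \left(-142 + 405\right)\right) = - 304552 \left(396266 + 263\right) = \left(-304552\right) 396529 = -120763700008$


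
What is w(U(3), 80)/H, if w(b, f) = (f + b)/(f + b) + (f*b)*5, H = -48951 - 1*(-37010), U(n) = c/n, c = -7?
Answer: 2797/35823 ≈ 0.078078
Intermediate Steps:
U(n) = -7/n
H = -11941 (H = -48951 + 37010 = -11941)
w(b, f) = 1 + 5*b*f (w(b, f) = (b + f)/(b + f) + (b*f)*5 = 1 + 5*b*f)
w(U(3), 80)/H = (1 + 5*(-7/3)*80)/(-11941) = (1 + 5*(-7*1/3)*80)*(-1/11941) = (1 + 5*(-7/3)*80)*(-1/11941) = (1 - 2800/3)*(-1/11941) = -2797/3*(-1/11941) = 2797/35823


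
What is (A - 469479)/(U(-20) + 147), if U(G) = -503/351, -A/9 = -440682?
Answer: 1227327309/51094 ≈ 24021.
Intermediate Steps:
A = 3966138 (A = -9*(-440682) = 3966138)
U(G) = -503/351 (U(G) = -503*1/351 = -503/351)
(A - 469479)/(U(-20) + 147) = (3966138 - 469479)/(-503/351 + 147) = 3496659/(51094/351) = 3496659*(351/51094) = 1227327309/51094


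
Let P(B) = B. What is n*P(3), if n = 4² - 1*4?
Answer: 36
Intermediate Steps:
n = 12 (n = 16 - 4 = 12)
n*P(3) = 12*3 = 36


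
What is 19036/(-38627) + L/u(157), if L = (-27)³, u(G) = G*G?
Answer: -1229513605/952116923 ≈ -1.2913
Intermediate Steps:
u(G) = G²
L = -19683
19036/(-38627) + L/u(157) = 19036/(-38627) - 19683/(157²) = 19036*(-1/38627) - 19683/24649 = -19036/38627 - 19683*1/24649 = -19036/38627 - 19683/24649 = -1229513605/952116923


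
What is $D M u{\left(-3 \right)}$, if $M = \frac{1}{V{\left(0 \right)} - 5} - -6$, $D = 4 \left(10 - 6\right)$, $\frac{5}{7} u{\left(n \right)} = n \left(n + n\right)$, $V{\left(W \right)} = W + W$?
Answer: $\frac{58464}{25} \approx 2338.6$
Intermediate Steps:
$V{\left(W \right)} = 2 W$
$u{\left(n \right)} = \frac{14 n^{2}}{5}$ ($u{\left(n \right)} = \frac{7 n \left(n + n\right)}{5} = \frac{7 n 2 n}{5} = \frac{7 \cdot 2 n^{2}}{5} = \frac{14 n^{2}}{5}$)
$D = 16$ ($D = 4 \cdot 4 = 16$)
$M = \frac{29}{5}$ ($M = \frac{1}{2 \cdot 0 - 5} - -6 = \frac{1}{0 - 5} + 6 = \frac{1}{-5} + 6 = - \frac{1}{5} + 6 = \frac{29}{5} \approx 5.8$)
$D M u{\left(-3 \right)} = 16 \frac{29 \frac{14 \left(-3\right)^{2}}{5}}{5} = 16 \frac{29 \cdot \frac{14}{5} \cdot 9}{5} = 16 \cdot \frac{29}{5} \cdot \frac{126}{5} = 16 \cdot \frac{3654}{25} = \frac{58464}{25}$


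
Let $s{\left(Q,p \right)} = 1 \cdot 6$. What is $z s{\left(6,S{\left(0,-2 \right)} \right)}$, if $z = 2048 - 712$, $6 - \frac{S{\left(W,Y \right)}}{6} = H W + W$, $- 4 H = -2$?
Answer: $8016$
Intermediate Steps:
$H = \frac{1}{2}$ ($H = \left(- \frac{1}{4}\right) \left(-2\right) = \frac{1}{2} \approx 0.5$)
$S{\left(W,Y \right)} = 36 - 9 W$ ($S{\left(W,Y \right)} = 36 - 6 \left(\frac{W}{2} + W\right) = 36 - 6 \frac{3 W}{2} = 36 - 9 W$)
$s{\left(Q,p \right)} = 6$
$z = 1336$ ($z = 2048 - 712 = 1336$)
$z s{\left(6,S{\left(0,-2 \right)} \right)} = 1336 \cdot 6 = 8016$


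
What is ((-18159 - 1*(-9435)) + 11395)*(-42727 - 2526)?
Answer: -120870763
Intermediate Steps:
((-18159 - 1*(-9435)) + 11395)*(-42727 - 2526) = ((-18159 + 9435) + 11395)*(-45253) = (-8724 + 11395)*(-45253) = 2671*(-45253) = -120870763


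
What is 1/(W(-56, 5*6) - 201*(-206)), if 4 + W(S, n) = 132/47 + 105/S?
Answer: 376/15567503 ≈ 2.4153e-5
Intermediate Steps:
W(S, n) = -56/47 + 105/S (W(S, n) = -4 + (132/47 + 105/S) = -56/47 + 105/S)
1/(W(-56, 5*6) - 201*(-206)) = 1/((-56/47 + 105/(-56)) - 201*(-206)) = 1/((-56/47 + 105*(-1/56)) + 41406) = 1/((-56/47 - 15/8) + 41406) = 1/(-1153/376 + 41406) = 1/(15567503/376) = 376/15567503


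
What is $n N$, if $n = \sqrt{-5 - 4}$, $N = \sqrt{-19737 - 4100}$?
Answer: $- 33 \sqrt{197} \approx -463.18$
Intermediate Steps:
$N = 11 i \sqrt{197}$ ($N = \sqrt{-23837} = 11 i \sqrt{197} \approx 154.39 i$)
$n = 3 i$ ($n = \sqrt{-9} = 3 i \approx 3.0 i$)
$n N = 3 i 11 i \sqrt{197} = - 33 \sqrt{197}$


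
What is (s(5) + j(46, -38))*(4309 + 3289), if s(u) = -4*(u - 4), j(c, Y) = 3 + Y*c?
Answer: -13288902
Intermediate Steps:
s(u) = 16 - 4*u (s(u) = -4*(-4 + u) = 16 - 4*u)
(s(5) + j(46, -38))*(4309 + 3289) = ((16 - 4*5) + (3 - 38*46))*(4309 + 3289) = ((16 - 20) + (3 - 1748))*7598 = (-4 - 1745)*7598 = -1749*7598 = -13288902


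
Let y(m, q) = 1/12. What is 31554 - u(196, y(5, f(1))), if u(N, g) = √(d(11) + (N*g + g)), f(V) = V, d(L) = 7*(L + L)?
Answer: 31554 - √6135/6 ≈ 31541.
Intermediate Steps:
d(L) = 14*L (d(L) = 7*(2*L) = 14*L)
y(m, q) = 1/12
u(N, g) = √(154 + g + N*g) (u(N, g) = √(14*11 + (N*g + g)) = √(154 + (g + N*g)) = √(154 + g + N*g))
31554 - u(196, y(5, f(1))) = 31554 - √(154 + 1/12 + 196*(1/12)) = 31554 - √(154 + 1/12 + 49/3) = 31554 - √(2045/12) = 31554 - √6135/6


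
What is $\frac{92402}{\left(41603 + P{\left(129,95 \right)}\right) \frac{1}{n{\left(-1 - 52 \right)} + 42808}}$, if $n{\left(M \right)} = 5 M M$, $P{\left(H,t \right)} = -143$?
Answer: $\frac{875555151}{6910} \approx 1.2671 \cdot 10^{5}$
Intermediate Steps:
$n{\left(M \right)} = 5 M^{2}$
$\frac{92402}{\left(41603 + P{\left(129,95 \right)}\right) \frac{1}{n{\left(-1 - 52 \right)} + 42808}} = \frac{92402}{\left(41603 - 143\right) \frac{1}{5 \left(-1 - 52\right)^{2} + 42808}} = \frac{92402}{41460 \frac{1}{5 \left(-1 - 52\right)^{2} + 42808}} = \frac{92402}{41460 \frac{1}{5 \left(-53\right)^{2} + 42808}} = \frac{92402}{41460 \frac{1}{5 \cdot 2809 + 42808}} = \frac{92402}{41460 \frac{1}{14045 + 42808}} = \frac{92402}{41460 \cdot \frac{1}{56853}} = \frac{92402}{\frac{13820}{18951}} = 92402 \cdot \frac{18951}{13820} = \frac{875555151}{6910}$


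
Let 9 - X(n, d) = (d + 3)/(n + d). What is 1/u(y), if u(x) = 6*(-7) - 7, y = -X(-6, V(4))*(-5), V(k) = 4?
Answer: -1/49 ≈ -0.020408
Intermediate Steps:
X(n, d) = 9 - (3 + d)/(d + n) (X(n, d) = 9 - (d + 3)/(n + d) = 9 - (3 + d)/(d + n))
y = 125/2 (y = -(-3 + 8*4 + 9*(-6))/(4 - 6)*(-5) = -(-3 + 32 - 54)/(-2)*(-5) = -(-1/2*(-25))*(-5) = -25*(-5)/2 = -1*(-125/2) = 125/2 ≈ 62.500)
u(x) = -49 (u(x) = -42 - 7 = -49)
1/u(y) = 1/(-49) = -1/49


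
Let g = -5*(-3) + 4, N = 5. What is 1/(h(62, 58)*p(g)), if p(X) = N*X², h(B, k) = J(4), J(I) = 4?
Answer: 1/7220 ≈ 0.00013850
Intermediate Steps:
h(B, k) = 4
g = 19 (g = 15 + 4 = 19)
p(X) = 5*X²
1/(h(62, 58)*p(g)) = 1/(4*(5*19²)) = 1/(4*(5*361)) = 1/(4*1805) = 1/7220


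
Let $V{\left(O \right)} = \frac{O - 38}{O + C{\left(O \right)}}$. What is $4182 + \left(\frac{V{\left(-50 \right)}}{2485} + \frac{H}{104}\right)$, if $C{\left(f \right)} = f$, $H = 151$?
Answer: $\frac{27029285163}{6461000} \approx 4183.5$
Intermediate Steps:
$V{\left(O \right)} = \frac{-38 + O}{2 O}$ ($V{\left(O \right)} = \frac{O - 38}{O + O} = \frac{-38 + O}{2 O}$)
$4182 + \left(\frac{V{\left(-50 \right)}}{2485} + \frac{H}{104}\right) = 4182 + \left(\frac{\frac{1}{2} \frac{1}{-50} \left(-38 - 50\right)}{2485} + \frac{151}{104}\right) = 4182 + \left(\frac{1}{2} \left(- \frac{1}{50}\right) \left(-88\right) \frac{1}{2485} + 151 \cdot \frac{1}{104}\right) = 4182 + \left(\frac{22}{25} \cdot \frac{1}{2485} + \frac{151}{104}\right) = 4182 + \left(\frac{22}{62125} + \frac{151}{104}\right) = 4182 + \frac{9383163}{6461000} = \frac{27029285163}{6461000}$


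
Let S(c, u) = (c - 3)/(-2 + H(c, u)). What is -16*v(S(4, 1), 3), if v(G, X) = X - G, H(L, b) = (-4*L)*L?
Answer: -1592/33 ≈ -48.242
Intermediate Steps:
H(L, b) = -4*L²
S(c, u) = (-3 + c)/(-2 - 4*c²) (S(c, u) = (c - 3)/(-2 - 4*c²) = (-3 + c)/(-2 - 4*c²))
-16*v(S(4, 1), 3) = -16*(3 - (3 - 1*4)/(2*(1 + 2*4²))) = -16*(3 - (3 - 4)/(2*(1 + 2*16))) = -16*(3 - (-1)/(2*(1 + 32))) = -16*(3 - (-1)/(2*33)) = -16*(3 - 1*(-1/66)) = -16*(3 + 1/66) = -16*199/66 = -1592/33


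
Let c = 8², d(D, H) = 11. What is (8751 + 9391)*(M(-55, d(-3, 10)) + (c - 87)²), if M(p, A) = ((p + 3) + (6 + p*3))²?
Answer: 817297100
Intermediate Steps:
c = 64
M(p, A) = (9 + 4*p)² (M(p, A) = ((3 + p) + (6 + 3*p))² = (9 + 4*p)²)
(8751 + 9391)*(M(-55, d(-3, 10)) + (c - 87)²) = (8751 + 9391)*((9 + 4*(-55))² + (64 - 87)²) = 18142*((9 - 220)² + (-23)²) = 18142*((-211)² + 529) = 18142*(44521 + 529) = 18142*45050 = 817297100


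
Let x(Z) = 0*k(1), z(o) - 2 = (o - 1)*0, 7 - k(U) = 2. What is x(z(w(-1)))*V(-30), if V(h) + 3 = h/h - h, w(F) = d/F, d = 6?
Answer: 0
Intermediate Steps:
k(U) = 5 (k(U) = 7 - 1*2 = 7 - 2 = 5)
w(F) = 6/F
V(h) = -2 - h (V(h) = -3 + (h/h - h) = -3 + (1 - h) = -2 - h)
z(o) = 2 (z(o) = 2 + (o - 1)*0 = 2 + (-1 + o)*0 = 2 + 0 = 2)
x(Z) = 0 (x(Z) = 0*5 = 0)
x(z(w(-1)))*V(-30) = 0*(-2 - 1*(-30)) = 0*(-2 + 30) = 0*28 = 0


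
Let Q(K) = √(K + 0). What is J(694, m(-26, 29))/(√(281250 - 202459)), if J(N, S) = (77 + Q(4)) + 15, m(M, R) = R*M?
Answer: 94*√78791/78791 ≈ 0.33488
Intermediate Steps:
m(M, R) = M*R
Q(K) = √K
J(N, S) = 94 (J(N, S) = (77 + √4) + 15 = (77 + 2) + 15 = 79 + 15 = 94)
J(694, m(-26, 29))/(√(281250 - 202459)) = 94/(√(281250 - 202459)) = 94/(√78791) = 94*(√78791/78791) = 94*√78791/78791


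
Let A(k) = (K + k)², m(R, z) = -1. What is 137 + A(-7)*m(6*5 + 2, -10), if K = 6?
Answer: 136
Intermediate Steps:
A(k) = (6 + k)²
137 + A(-7)*m(6*5 + 2, -10) = 137 + (6 - 7)²*(-1) = 137 + (-1)²*(-1) = 137 + 1*(-1) = 137 - 1 = 136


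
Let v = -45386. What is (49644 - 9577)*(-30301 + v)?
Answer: -3032551029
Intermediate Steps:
(49644 - 9577)*(-30301 + v) = (49644 - 9577)*(-30301 - 45386) = 40067*(-75687) = -3032551029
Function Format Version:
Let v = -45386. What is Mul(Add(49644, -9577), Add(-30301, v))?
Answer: -3032551029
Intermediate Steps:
Mul(Add(49644, -9577), Add(-30301, v)) = Mul(Add(49644, -9577), Add(-30301, -45386)) = Mul(40067, -75687) = -3032551029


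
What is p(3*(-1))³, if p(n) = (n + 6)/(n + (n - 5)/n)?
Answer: -729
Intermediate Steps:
p(n) = (6 + n)/(n + (-5 + n)/n)
p(3*(-1))³ = ((3*(-1))*(6 + 3*(-1))/(-5 + 3*(-1) + (3*(-1))²))³ = (-3*(6 - 3)/(-5 - 3 + (-3)²))³ = (-3*3/(-5 - 3 + 9))³ = (-3*3/1)³ = (-3*1*3)³ = (-9)³ = -729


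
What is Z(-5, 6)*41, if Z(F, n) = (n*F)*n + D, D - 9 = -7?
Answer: -7298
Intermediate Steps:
D = 2 (D = 9 - 7 = 2)
Z(F, n) = 2 + F*n² (Z(F, n) = (n*F)*n + 2 = (F*n)*n + 2 = F*n² + 2 = 2 + F*n²)
Z(-5, 6)*41 = (2 - 5*6²)*41 = (2 - 5*36)*41 = (2 - 180)*41 = -178*41 = -7298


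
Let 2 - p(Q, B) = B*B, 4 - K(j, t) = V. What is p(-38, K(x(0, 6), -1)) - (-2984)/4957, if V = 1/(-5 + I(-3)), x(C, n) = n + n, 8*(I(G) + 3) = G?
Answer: -319705310/22251973 ≈ -14.368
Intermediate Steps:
I(G) = -3 + G/8
x(C, n) = 2*n
V = -8/67 (V = 1/(-5 + (-3 + (⅛)*(-3))) = 1/(-5 + (-3 - 3/8)) = 1/(-5 - 27/8) = 1/(-67/8) = -8/67 ≈ -0.11940)
K(j, t) = 276/67 (K(j, t) = 4 - 1*(-8/67) = 4 + 8/67 = 276/67)
p(Q, B) = 2 - B² (p(Q, B) = 2 - B*B = 2 - B²)
p(-38, K(x(0, 6), -1)) - (-2984)/4957 = (2 - (276/67)²) - (-2984)/4957 = (2 - 1*76176/4489) - (-2984)/4957 = (2 - 76176/4489) - 1*(-2984/4957) = -67198/4489 + 2984/4957 = -319705310/22251973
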